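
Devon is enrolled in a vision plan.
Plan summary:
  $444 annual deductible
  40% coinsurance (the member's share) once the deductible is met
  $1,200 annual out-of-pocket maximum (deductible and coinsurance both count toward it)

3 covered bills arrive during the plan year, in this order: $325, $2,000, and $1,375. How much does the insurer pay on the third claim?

$1,371.40

Claim 1 ($325): entire amount goes to the deductible. Member owes $325 (running OOP $325). Insurer: $325 − $325 = $0.
Claim 2 ($2,000): deductible takes $119, $1,881 remains; 40% of $1,881 = $752.40. Member owes $871.40 (running OOP $1,196.40). Insurer: $2,000 − $871.40 = $1,128.60.
Claim 3 ($1,375): 40% coinsurance on $1,375 = $550. Adding that to $1,196.40 gives $1,746.40, past the $1,200 cap; member pays only $1,200 − $1,196.40 = $3.60. Insurer: $1,375 − $3.60 = $1,371.40.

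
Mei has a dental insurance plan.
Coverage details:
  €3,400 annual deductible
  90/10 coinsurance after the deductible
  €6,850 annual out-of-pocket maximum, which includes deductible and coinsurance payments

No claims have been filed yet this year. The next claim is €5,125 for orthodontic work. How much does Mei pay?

Nothing has been paid toward the €3,400 deductible, so the first €3,400 of this charge is applied there.
That leaves €5,125 − €3,400 = €1,725 for coinsurance.
Coinsurance: €1,725 × 10% = €172.50.
That puts the patient's cost at €3,400 + €172.50 = €3,572.50 before any cap.
Cumulative spending €0 + €3,572.50 = €3,572.50 stays under the €6,850 maximum.

€3,572.50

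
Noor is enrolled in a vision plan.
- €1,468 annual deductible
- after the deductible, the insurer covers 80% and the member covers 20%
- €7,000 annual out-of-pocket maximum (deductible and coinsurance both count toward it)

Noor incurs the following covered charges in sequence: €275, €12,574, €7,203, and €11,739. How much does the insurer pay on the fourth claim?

€9,923.80

Claim 1 — €275: fully absorbed by the deductible. Member owes €275 (running OOP €275). Plan pays €275 − €275 = €0.
Claim 2 — €12,574: €1,193 finishes the deductible; €11,381 goes to coinsurance; coinsurance €11,381 × 20% = €2,276.20. Member pays €3,469.20; OOP now €3,744.20. Insurer: €12,574 − €3,469.20 = €9,104.80.
Claim 3 — €7,203: deductible met; 20% of €7,203 = €1,440.60. Member owes €1,440.60 (running OOP €5,184.80). Plan pays €7,203 − €1,440.60 = €5,762.40.
Claim 4 — €11,739: deductible already satisfied, so member's share is 20% × €11,739 = €2,347.80. That would push OOP to €7,532.60, over the €7,000 cap, so member pays €7,000 − €5,184.80 = €1,815.20. Insurer: €11,739 − €1,815.20 = €9,923.80.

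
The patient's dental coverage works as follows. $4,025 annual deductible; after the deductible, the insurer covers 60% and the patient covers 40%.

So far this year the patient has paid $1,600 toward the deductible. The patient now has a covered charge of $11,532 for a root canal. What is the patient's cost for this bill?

Deductible still to meet: $4,025 − $1,600 = $2,425.
The remaining $9,107 (= $11,532 − $2,425) moves to coinsurance.
Coinsurance: $9,107 × 40% = $3,642.80.
So the patient owes $2,425 + $3,642.80 = $6,067.80.

$6,067.80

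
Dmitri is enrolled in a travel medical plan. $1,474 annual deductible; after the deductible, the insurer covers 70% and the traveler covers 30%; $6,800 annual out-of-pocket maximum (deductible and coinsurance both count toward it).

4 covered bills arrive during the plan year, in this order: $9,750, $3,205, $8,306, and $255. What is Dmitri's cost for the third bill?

Bill 1, $9,750: deductible takes $1,474, $8,276 remains; 30% of $8,276 = $2,482.80. Traveler pays $3,956.80; OOP now $3,956.80.
Bill 2, $3,205: 30% coinsurance on $3,205 = $961.50. Cost to traveler: $961.50. OOP to date $4,918.30.
Bill 3, $8,306: 30% coinsurance on $8,306 = $2,491.80. OOP would hit $7,410.10 > $6,800, so the cap limits the traveler to $6,800 − $4,918.30 = $1,881.70.

$1,881.70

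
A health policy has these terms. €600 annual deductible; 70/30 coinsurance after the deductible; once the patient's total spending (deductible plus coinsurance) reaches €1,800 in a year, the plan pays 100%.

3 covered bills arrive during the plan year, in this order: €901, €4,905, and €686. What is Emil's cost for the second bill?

Claim 1 — €901: €600 to deductible, leaving €301; coinsurance €301 × 30% = €90.30. Cost to patient: €690.30. OOP to date €690.30.
Claim 2 — €4,905: deductible already satisfied, so patient's share is 30% × €4,905 = €1,471.50. OOP would hit €2,161.80 > €1,800, so the cap limits the patient to €1,800 − €690.30 = €1,109.70.

€1,109.70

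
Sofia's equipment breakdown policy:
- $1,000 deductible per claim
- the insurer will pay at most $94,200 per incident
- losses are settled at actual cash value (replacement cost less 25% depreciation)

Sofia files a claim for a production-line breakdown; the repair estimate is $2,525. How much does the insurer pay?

Actual cash value after 25% depreciation: $2,525 × 75% = $1,893.75.
Less the $1,000 deductible: $1,893.75 − $1,000 = $893.75.
That's under the $94,200 cap, so the insurer reimburses the full $893.75.

$893.75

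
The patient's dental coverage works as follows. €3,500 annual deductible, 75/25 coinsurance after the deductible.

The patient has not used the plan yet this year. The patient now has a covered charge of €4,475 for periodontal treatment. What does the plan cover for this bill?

€731.25

Deductible not yet touched, so the first €3,500 of the bill goes to the deductible.
The remaining €975 (= €4,475 − €3,500) moves to coinsurance.
Patient's 25% share of €975 is €243.75.
Patient responsibility: €3,500 + €243.75 = €3,743.75.
The insurer covers the remainder: €4,475 − €3,743.75 = €731.25.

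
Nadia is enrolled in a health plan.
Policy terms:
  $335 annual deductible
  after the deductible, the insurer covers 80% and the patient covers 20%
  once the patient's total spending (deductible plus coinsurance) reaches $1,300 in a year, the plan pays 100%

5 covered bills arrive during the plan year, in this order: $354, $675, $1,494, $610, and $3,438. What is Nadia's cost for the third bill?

#1 ($354): $335 finishes the deductible; $19 goes to coinsurance; 20% of $19 = $3.80. Cost to patient: $338.80. OOP to date $338.80.
#2 ($675): 20% coinsurance on $675 = $135. Patient owes $135 (running OOP $473.80).
#3 ($1,494): 20% coinsurance on $1,494 = $298.80. Cost to patient: $298.80. OOP to date $772.60.

$298.80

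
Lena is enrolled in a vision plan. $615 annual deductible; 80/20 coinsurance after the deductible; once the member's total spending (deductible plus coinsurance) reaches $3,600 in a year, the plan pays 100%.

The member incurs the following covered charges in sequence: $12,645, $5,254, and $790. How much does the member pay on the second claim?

$579

Claim 1 — $12,645: $615 finishes the deductible; $12,030 goes to coinsurance; coinsurance $12,030 × 20% = $2,406. Member pays $3,021; OOP now $3,021.
Claim 2 — $5,254: 20% coinsurance on $5,254 = $1,050.80. OOP would hit $4,071.80 > $3,600, so the cap limits the member to $3,600 − $3,021 = $579.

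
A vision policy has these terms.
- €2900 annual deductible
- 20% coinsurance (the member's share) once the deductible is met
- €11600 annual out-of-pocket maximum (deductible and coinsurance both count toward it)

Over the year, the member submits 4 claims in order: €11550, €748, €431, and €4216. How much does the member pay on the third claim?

€86.20

#1 (€11550): deductible takes €2900, €8650 remains; member's 20% is €1730. Cost to member: €4630. OOP to date €4630.
#2 (€748): 20% coinsurance on €748 = €149.60. Cost to member: €149.60. OOP to date €4779.60.
#3 (€431): deductible met; 20% of €431 = €86.20. Cost to member: €86.20. OOP to date €4865.80.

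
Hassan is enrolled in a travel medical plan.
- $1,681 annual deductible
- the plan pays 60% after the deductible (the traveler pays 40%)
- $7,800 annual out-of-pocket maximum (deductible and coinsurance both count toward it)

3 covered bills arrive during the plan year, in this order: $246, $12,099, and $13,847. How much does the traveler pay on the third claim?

$1,853.40

Claim 1 — $246: entire amount goes to the deductible. Traveler pays $246; OOP now $246.
Claim 2 — $12,099: deductible takes $1,435, $10,664 remains; 40% of $10,664 = $4,265.60. Cost to traveler: $5,700.60. OOP to date $5,946.60.
Claim 3 — $13,847: deductible met; 40% of $13,847 = $5,538.80. That would push OOP to $11,485.40, over the $7,800 cap, so traveler pays $7,800 − $5,946.60 = $1,853.40.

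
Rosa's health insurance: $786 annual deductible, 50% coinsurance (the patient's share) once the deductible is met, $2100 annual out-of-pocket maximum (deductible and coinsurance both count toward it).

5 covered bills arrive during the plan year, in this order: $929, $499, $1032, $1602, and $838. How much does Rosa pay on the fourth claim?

$477

#1 ($929): $786 to deductible, leaving $143; patient's 50% is $71.50. Cost to patient: $857.50. OOP to date $857.50.
#2 ($499): deductible met; 50% of $499 = $249.50. Cost to patient: $249.50. OOP to date $1107.
#3 ($1032): 50% coinsurance on $1032 = $516. Patient owes $516 (running OOP $1623).
#4 ($1602): deductible met; 50% of $1602 = $801. OOP would hit $2424 > $2100, so the cap limits the patient to $2100 − $1623 = $477.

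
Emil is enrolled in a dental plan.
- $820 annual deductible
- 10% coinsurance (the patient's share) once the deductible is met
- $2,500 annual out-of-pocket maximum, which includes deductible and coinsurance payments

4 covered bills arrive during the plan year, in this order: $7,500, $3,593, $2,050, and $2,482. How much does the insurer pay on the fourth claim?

$2,233.80

Claim 1 — $7,500: $820 finishes the deductible; $6,680 goes to coinsurance; 10% of $6,680 = $668. Patient owes $1,488 (running OOP $1,488). Plan pays $7,500 − $1,488 = $6,012.
Claim 2 — $3,593: deductible already satisfied, so patient's share is 10% × $3,593 = $359.30. Patient owes $359.30 (running OOP $1,847.30). Plan pays $3,593 − $359.30 = $3,233.70.
Claim 3 — $2,050: 10% coinsurance on $2,050 = $205. Patient owes $205 (running OOP $2,052.30). Plan pays $2,050 − $205 = $1,845.
Claim 4 — $2,482: deductible met; 10% of $2,482 = $248.20. Cost to patient: $248.20. OOP to date $2,300.50. Plan pays $2,482 − $248.20 = $2,233.80.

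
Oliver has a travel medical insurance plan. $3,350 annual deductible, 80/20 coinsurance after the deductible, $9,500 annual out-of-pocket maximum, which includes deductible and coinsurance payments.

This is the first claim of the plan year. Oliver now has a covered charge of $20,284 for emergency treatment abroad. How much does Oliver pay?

$6,736.80

Deductible not yet touched, so the first $3,350 of the bill goes to the deductible.
That leaves $20,284 − $3,350 = $16,934 for coinsurance.
Traveler's 20% share of $16,934 is $3,386.80.
So the traveler owes $3,350 + $3,386.80 = $6,736.80 before any cap.
Cumulative spending $0 + $6,736.80 = $6,736.80 stays under the $9,500 maximum.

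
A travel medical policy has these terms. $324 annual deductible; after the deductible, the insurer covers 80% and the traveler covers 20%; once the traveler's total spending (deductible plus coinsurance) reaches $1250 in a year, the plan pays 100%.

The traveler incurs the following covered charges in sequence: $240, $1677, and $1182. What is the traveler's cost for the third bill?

$236.40

Bill 1, $240: all of it applies to the deductible. Traveler owes $240 (running OOP $240).
Bill 2, $1677: deductible takes $84, $1593 remains; 20% of $1593 = $318.60. Traveler pays $402.60; OOP now $642.60.
Bill 3, $1182: 20% coinsurance on $1182 = $236.40. Traveler pays $236.40; OOP now $879.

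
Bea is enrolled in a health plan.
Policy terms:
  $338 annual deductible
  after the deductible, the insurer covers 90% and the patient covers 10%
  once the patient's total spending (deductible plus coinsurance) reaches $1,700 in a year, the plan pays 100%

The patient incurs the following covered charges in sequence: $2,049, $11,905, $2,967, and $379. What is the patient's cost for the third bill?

#1 ($2,049): deductible takes $338, $1,711 remains; patient's 10% is $171.10. Patient pays $509.10; OOP now $509.10.
#2 ($11,905): deductible met; 10% of $11,905 = $1,190.50. Cost to patient: $1,190.50. OOP to date $1,699.60.
#3 ($2,967): 10% coinsurance on $2,967 = $296.70. OOP would hit $1,996.30 > $1,700, so the cap limits the patient to $1,700 − $1,699.60 = $0.40.

$0.40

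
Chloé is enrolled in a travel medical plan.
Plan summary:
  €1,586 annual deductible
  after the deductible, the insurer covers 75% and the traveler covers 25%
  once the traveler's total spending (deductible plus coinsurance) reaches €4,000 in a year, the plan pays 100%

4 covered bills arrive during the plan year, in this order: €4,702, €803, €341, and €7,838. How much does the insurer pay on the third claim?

€255.75

Claim 1 (€4,702): €1,586 finishes the deductible; €3,116 goes to coinsurance; traveler's 25% is €779. Traveler pays €2,365; OOP now €2,365. Insurer: €4,702 − €2,365 = €2,337.
Claim 2 (€803): deductible already satisfied, so traveler's share is 25% × €803 = €200.75. Traveler owes €200.75 (running OOP €2,565.75). Plan pays €803 − €200.75 = €602.25.
Claim 3 (€341): deductible already satisfied, so traveler's share is 25% × €341 = €85.25. Traveler owes €85.25 (running OOP €2,651). Plan pays €341 − €85.25 = €255.75.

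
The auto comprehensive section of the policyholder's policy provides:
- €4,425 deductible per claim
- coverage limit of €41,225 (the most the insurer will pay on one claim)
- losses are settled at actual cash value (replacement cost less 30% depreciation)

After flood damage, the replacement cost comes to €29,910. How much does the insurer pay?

Actual cash value after 30% depreciation: €29,910 × 70% = €20,937.
After the deductible, €20,937 − €4,425 = €16,512 remains.
That's under the €41,225 cap, so the insurer reimburses the full €16,512.

€16,512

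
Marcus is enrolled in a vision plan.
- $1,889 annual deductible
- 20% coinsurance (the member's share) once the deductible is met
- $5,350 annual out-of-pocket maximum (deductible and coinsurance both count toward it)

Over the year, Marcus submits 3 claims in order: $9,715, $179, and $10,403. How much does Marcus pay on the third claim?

$1,860

Claim 1 ($9,715): $1,889 to deductible, leaving $7,826; member's 20% is $1,565.20. Cost to member: $3,454.20. OOP to date $3,454.20.
Claim 2 ($179): 20% coinsurance on $179 = $35.80. Member pays $35.80; OOP now $3,490.
Claim 3 ($10,403): 20% coinsurance on $10,403 = $2,080.60. OOP would hit $5,570.60 > $5,350, so the cap limits the member to $5,350 − $3,490 = $1,860.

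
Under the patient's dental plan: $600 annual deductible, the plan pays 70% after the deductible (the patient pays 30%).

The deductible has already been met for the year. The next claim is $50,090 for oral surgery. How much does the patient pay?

$15,027

With the deductible met, the entire $50,090 is subject to coinsurance.
30% of $50,090 = $15,027 falls to the patient.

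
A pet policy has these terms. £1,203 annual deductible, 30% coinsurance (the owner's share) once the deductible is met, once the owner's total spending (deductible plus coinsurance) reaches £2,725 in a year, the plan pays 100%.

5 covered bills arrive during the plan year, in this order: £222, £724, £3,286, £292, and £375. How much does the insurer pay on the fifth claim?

£262.50

Bill 1, £222: entire amount goes to the deductible. Cost to owner: £222. OOP to date £222. Plan pays £222 − £222 = £0.
Bill 2, £724: entire amount goes to the deductible. Cost to owner: £724. OOP to date £946. Plan pays £724 − £724 = £0.
Bill 3, £3,286: deductible takes £257, £3,029 remains; 30% of £3,029 = £908.70. Owner pays £1,165.70; OOP now £2,111.70. Insurer: £3,286 − £1,165.70 = £2,120.30.
Bill 4, £292: deductible met; 30% of £292 = £87.60. Owner pays £87.60; OOP now £2,199.30. Plan pays £292 − £87.60 = £204.40.
Bill 5, £375: deductible already satisfied, so owner's share is 30% × £375 = £112.50. Owner owes £112.50 (running OOP £2,311.80). Insurer: £375 − £112.50 = £262.50.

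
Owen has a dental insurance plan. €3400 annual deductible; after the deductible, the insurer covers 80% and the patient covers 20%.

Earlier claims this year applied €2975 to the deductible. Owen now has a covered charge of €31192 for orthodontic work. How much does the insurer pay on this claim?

Remaining deductible: €3400 − €2975 = €425.
After the €425 deductible portion, €31192 − €425 = €30767 is subject to coinsurance.
20% of €30767 = €6153.40 falls to the patient.
Patient responsibility: €425 + €6153.40 = €6578.40.
The insurer covers the remainder: €31192 − €6578.40 = €24613.60.

€24613.60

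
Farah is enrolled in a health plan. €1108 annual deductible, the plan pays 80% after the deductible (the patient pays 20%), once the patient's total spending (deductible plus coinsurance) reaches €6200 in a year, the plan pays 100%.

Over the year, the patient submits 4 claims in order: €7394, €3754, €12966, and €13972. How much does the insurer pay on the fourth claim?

€13481.20

Claim 1 (€7394): €1108 to deductible, leaving €6286; 20% of €6286 = €1257.20. Cost to patient: €2365.20. OOP to date €2365.20. Insurer: €7394 − €2365.20 = €5028.80.
Claim 2 (€3754): deductible already satisfied, so patient's share is 20% × €3754 = €750.80. Cost to patient: €750.80. OOP to date €3116. Insurer: €3754 − €750.80 = €3003.20.
Claim 3 (€12966): deductible met; 20% of €12966 = €2593.20. Cost to patient: €2593.20. OOP to date €5709.20. Plan pays €12966 − €2593.20 = €10372.80.
Claim 4 (€13972): deductible met; 20% of €13972 = €2794.40. That would push OOP to €8503.60, over the €6200 cap, so patient pays €6200 − €5709.20 = €490.80. Plan pays €13972 − €490.80 = €13481.20.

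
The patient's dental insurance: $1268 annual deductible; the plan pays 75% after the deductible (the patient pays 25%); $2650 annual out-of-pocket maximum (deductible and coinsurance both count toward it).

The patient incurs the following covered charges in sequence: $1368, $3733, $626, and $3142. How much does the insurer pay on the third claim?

Claim 1 ($1368): $1268 finishes the deductible; $100 goes to coinsurance; coinsurance $100 × 25% = $25. Patient owes $1293 (running OOP $1293). Insurer: $1368 − $1293 = $75.
Claim 2 ($3733): deductible already satisfied, so patient's share is 25% × $3733 = $933.25. Patient pays $933.25; OOP now $2226.25. Insurer: $3733 − $933.25 = $2799.75.
Claim 3 ($626): deductible met; 25% of $626 = $156.50. Patient owes $156.50 (running OOP $2382.75). Plan pays $626 − $156.50 = $469.50.

$469.50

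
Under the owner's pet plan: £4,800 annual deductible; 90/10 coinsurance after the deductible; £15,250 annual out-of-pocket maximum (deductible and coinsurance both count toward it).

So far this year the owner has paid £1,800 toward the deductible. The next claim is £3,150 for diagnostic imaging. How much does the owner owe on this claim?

£1,800 of the £4,800 deductible is already met, leaving £3,000.
After the £3,000 deductible portion, £3,150 − £3,000 = £150 is subject to coinsurance.
Owner's 10% share of £150 is £15.
So the owner owes £3,000 + £15 = £3,015 before any cap.
Cumulative spending £1,800 + £3,015 = £4,815 stays under the £15,250 maximum.

£3,015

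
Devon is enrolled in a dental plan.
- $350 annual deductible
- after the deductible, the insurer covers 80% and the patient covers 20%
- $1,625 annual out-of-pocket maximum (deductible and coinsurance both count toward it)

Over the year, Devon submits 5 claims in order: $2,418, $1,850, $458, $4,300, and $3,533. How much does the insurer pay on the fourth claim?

$3,900.20

Claim 1 ($2,418): $350 to deductible, leaving $2,068; coinsurance $2,068 × 20% = $413.60. Patient owes $763.60 (running OOP $763.60). Insurer: $2,418 − $763.60 = $1,654.40.
Claim 2 ($1,850): 20% coinsurance on $1,850 = $370. Cost to patient: $370. OOP to date $1,133.60. Insurer: $1,850 − $370 = $1,480.
Claim 3 ($458): 20% coinsurance on $458 = $91.60. Cost to patient: $91.60. OOP to date $1,225.20. Plan pays $458 − $91.60 = $366.40.
Claim 4 ($4,300): deductible already satisfied, so patient's share is 20% × $4,300 = $860. Adding that to $1,225.20 gives $2,085.20, past the $1,625 cap; patient pays only $1,625 − $1,225.20 = $399.80. Plan pays $4,300 − $399.80 = $3,900.20.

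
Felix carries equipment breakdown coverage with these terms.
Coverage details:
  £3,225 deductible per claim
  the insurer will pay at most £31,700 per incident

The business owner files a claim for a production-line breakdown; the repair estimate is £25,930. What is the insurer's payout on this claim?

£22,705

Subtract the deductible: £25,930 − £3,225 = £22,705.
£22,705 ≤ £31,700, so the limit doesn't bind; insurer pays £22,705.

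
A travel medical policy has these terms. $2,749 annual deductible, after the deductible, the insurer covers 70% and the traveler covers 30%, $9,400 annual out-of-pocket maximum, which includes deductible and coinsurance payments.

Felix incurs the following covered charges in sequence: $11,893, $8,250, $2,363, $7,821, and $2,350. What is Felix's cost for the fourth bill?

Claim 1 ($11,893): $2,749 finishes the deductible; $9,144 goes to coinsurance; traveler's 30% is $2,743.20. Cost to traveler: $5,492.20. OOP to date $5,492.20.
Claim 2 ($8,250): deductible met; 30% of $8,250 = $2,475. Cost to traveler: $2,475. OOP to date $7,967.20.
Claim 3 ($2,363): deductible met; 30% of $2,363 = $708.90. Cost to traveler: $708.90. OOP to date $8,676.10.
Claim 4 ($7,821): 30% coinsurance on $7,821 = $2,346.30. That would push OOP to $11,022.40, over the $9,400 cap, so traveler pays $9,400 − $8,676.10 = $723.90.

$723.90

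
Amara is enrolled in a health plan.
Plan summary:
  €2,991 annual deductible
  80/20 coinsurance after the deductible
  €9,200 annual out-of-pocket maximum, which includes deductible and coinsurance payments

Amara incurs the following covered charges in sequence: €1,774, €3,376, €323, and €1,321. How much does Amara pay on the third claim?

€64.60

Claim 1 (€1,774): fully absorbed by the deductible. Patient owes €1,774 (running OOP €1,774).
Claim 2 (€3,376): deductible takes €1,217, €2,159 remains; coinsurance €2,159 × 20% = €431.80. Patient owes €1,648.80 (running OOP €3,422.80).
Claim 3 (€323): 20% coinsurance on €323 = €64.60. Cost to patient: €64.60. OOP to date €3,487.40.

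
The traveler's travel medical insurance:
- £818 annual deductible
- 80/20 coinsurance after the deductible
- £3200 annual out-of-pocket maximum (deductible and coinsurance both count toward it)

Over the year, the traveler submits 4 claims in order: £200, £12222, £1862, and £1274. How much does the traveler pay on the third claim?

Claim 1 (£200): entire amount goes to the deductible. Cost to traveler: £200. OOP to date £200.
Claim 2 (£12222): £618 finishes the deductible; £11604 goes to coinsurance; 20% of £11604 = £2320.80. Traveler pays £2938.80; OOP now £3138.80.
Claim 3 (£1862): deductible met; 20% of £1862 = £372.40. OOP would hit £3511.20 > £3200, so the cap limits the traveler to £3200 − £3138.80 = £61.20.

£61.20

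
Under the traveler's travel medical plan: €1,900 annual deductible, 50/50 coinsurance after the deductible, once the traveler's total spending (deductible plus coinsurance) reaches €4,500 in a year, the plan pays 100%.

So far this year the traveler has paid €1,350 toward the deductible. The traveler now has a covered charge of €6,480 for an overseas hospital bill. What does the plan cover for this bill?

€3,330

Remaining deductible: €1,900 − €1,350 = €550.
The remaining €5,930 (= €6,480 − €550) moves to coinsurance.
Coinsurance: €5,930 × 50% = €2,965.
That puts the traveler's cost at €550 + €2,965 = €3,515 before any cap.
That would bring total out-of-pocket to €4,865, past the €4,500 cap. The traveler is capped at €4,500 − €1,350 = €3,150 on this claim.
The plan picks up €6,480 − €3,150 = €3,330.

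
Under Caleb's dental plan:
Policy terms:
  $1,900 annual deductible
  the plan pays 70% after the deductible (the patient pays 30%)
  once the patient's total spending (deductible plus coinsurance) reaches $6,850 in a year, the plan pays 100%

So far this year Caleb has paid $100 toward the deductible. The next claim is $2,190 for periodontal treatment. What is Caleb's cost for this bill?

Deductible still to meet: $1,900 − $100 = $1,800.
The remaining $390 (= $2,190 − $1,800) moves to coinsurance.
30% of $390 = $117 falls to the patient.
That puts the patient's cost at $1,800 + $117 = $1,917 before any cap.
Cumulative spending $100 + $1,917 = $2,017 stays under the $6,850 maximum.

$1,917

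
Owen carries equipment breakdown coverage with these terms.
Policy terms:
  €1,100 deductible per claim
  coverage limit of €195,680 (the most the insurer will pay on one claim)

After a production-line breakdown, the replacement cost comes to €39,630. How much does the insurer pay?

After the deductible, €39,630 − €1,100 = €38,530 remains.
That's under the €195,680 cap, so the insurer reimburses the full €38,530.

€38,530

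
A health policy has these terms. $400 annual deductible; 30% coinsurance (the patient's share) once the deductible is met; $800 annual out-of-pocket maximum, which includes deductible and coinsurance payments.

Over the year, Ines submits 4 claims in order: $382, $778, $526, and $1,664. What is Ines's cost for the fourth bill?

Claim 1 — $382: all of it applies to the deductible. Patient owes $382 (running OOP $382).
Claim 2 — $778: deductible takes $18, $760 remains; patient's 30% is $228. Cost to patient: $246. OOP to date $628.
Claim 3 — $526: deductible met; 30% of $526 = $157.80. Patient owes $157.80 (running OOP $785.80).
Claim 4 — $1,664: deductible met; 30% of $1,664 = $499.20. That would push OOP to $1,285, over the $800 cap, so patient pays $800 − $785.80 = $14.20.

$14.20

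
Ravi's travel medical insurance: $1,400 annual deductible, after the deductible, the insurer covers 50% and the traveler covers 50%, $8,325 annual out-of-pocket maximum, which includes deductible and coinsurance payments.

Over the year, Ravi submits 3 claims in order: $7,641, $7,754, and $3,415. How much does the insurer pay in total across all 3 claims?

Claim 1 — $7,641: deductible takes $1,400, $6,241 remains; coinsurance $6,241 × 50% = $3,120.50. Traveler owes $4,520.50 (running OOP $4,520.50). Insurer: $7,641 − $4,520.50 = $3,120.50.
Claim 2 — $7,754: deductible already satisfied, so traveler's share is 50% × $7,754 = $3,877. Adding that to $4,520.50 gives $8,397.50, past the $8,325 cap; traveler pays only $8,325 − $4,520.50 = $3,804.50. Insurer: $7,754 − $3,804.50 = $3,949.50.
Claim 3 — $3,415: deductible already satisfied, so traveler's share is 50% × $3,415 = $1,707.50. That would push OOP to $10,032.50, over the $8,325 cap, so traveler pays $8,325 − $8,325 = $0. Insurer: $3,415 − $0 = $3,415.
Insurer total = bills − traveler's total = $18,810 − $8,325 = $10,485.

$10,485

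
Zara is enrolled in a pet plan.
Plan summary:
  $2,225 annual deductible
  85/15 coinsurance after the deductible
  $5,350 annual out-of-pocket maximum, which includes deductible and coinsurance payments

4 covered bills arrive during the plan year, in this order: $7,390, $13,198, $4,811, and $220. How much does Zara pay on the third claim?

Bill 1, $7,390: $2,225 finishes the deductible; $5,165 goes to coinsurance; owner's 15% is $774.75. Cost to owner: $2,999.75. OOP to date $2,999.75.
Bill 2, $13,198: 15% coinsurance on $13,198 = $1,979.70. Owner owes $1,979.70 (running OOP $4,979.45).
Bill 3, $4,811: deductible already satisfied, so owner's share is 15% × $4,811 = $721.65. OOP would hit $5,701.10 > $5,350, so the cap limits the owner to $5,350 − $4,979.45 = $370.55.

$370.55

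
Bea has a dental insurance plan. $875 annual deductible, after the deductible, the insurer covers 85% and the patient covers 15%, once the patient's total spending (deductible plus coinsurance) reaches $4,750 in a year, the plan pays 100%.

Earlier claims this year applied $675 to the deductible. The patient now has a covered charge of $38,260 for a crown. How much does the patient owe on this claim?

$4,075

Deductible still to meet: $875 − $675 = $200.
That leaves $38,260 − $200 = $38,060 for coinsurance.
Patient's 15% share of $38,060 is $5,709.
So the patient owes $200 + $5,709 = $5,909 before any cap.
Adding $5,909 to the $675 already spent would give $6,584, which exceeds the $4,750 cap; the patient pays just $4,750 − $675 = $4,075.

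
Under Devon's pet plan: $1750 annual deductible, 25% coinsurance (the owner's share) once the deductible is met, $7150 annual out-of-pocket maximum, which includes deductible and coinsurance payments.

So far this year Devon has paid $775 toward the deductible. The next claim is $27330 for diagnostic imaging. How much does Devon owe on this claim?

$6375

$775 of the $1750 deductible is already met, leaving $975.
After the $975 deductible portion, $27330 − $975 = $26355 is subject to coinsurance.
Coinsurance: $26355 × 25% = $6588.75.
So the owner owes $975 + $6588.75 = $7563.75 before any cap.
Adding $7563.75 to the $775 already spent would give $8338.75, which exceeds the $7150 cap; the owner pays just $7150 − $775 = $6375.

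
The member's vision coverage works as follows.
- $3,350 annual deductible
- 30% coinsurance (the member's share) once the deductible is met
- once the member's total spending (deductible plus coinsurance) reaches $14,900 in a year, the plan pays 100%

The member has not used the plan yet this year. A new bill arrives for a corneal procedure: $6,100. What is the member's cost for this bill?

Nothing has been paid toward the $3,350 deductible, so the first $3,350 of this charge is applied there.
That leaves $6,100 − $3,350 = $2,750 for coinsurance.
Member's 30% share of $2,750 is $825.
Member responsibility before any cap: $3,350 + $825 = $4,175.
Year-to-date out-of-pocket becomes $0 + $4,175 = $4,175, still under the $14,900 maximum, so no cap applies.

$4,175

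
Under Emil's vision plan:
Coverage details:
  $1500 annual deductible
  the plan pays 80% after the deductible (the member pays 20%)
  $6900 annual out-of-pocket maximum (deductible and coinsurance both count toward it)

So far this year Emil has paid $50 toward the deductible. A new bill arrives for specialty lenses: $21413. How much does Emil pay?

$5442.60

Remaining deductible: $1500 − $50 = $1450.
After the $1450 deductible portion, $21413 − $1450 = $19963 is subject to coinsurance.
Member's 20% share of $19963 is $3992.60.
Member responsibility before any cap: $1450 + $3992.60 = $5442.60.
Year-to-date out-of-pocket becomes $50 + $5442.60 = $5492.60, still under the $6900 maximum, so no cap applies.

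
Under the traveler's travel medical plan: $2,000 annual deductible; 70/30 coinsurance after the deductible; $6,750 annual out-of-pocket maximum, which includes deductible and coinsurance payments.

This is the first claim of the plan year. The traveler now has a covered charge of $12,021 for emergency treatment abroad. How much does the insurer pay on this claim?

$7,014.70

The full $2,000 deductible is still open; $2,000 of this bill applies to it.
After the $2,000 deductible portion, $12,021 − $2,000 = $10,021 is subject to coinsurance.
Traveler's 30% share of $10,021 is $3,006.30.
That puts the traveler's cost at $2,000 + $3,006.30 = $5,006.30 before any cap.
Year-to-date out-of-pocket becomes $0 + $5,006.30 = $5,006.30, still under the $6,750 maximum, so no cap applies.
Insurer pays the balance: $12,021 − $5,006.30 = $7,014.70.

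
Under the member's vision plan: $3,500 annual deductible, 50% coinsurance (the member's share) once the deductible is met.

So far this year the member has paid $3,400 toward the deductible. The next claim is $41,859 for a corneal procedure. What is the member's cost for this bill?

Deductible still to meet: $3,500 − $3,400 = $100.
After the $100 deductible portion, $41,859 − $100 = $41,759 is subject to coinsurance.
Member's 50% share of $41,759 is $20,879.50.
That puts the member's cost at $100 + $20,879.50 = $20,979.50.

$20,979.50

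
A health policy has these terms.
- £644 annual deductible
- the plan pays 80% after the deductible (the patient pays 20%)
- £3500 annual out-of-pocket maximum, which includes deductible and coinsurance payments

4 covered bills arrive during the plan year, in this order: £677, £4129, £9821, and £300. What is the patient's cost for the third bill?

Bill 1, £677: deductible takes £644, £33 remains; patient's 20% is £6.60. Patient owes £650.60 (running OOP £650.60).
Bill 2, £4129: deductible met; 20% of £4129 = £825.80. Patient owes £825.80 (running OOP £1476.40).
Bill 3, £9821: 20% coinsurance on £9821 = £1964.20. Patient owes £1964.20 (running OOP £3440.60).

£1964.20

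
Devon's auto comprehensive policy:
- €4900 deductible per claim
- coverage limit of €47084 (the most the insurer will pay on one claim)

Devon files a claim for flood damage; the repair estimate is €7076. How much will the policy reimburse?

€2176

After the deductible, €7076 − €4900 = €2176 remains.
€2176 is within the €47084 limit, so the insurer pays €2176.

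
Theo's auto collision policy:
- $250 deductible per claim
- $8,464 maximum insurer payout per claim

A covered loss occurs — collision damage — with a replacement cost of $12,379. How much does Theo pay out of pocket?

After the deductible, $12,379 − $250 = $12,129 remains.
$12,129 exceeds the $8,464 limit, so the insurer pays the limit: $8,464.
Driver's share is the uncovered remainder: $12,379 − $8,464 = $3,915.

$3,915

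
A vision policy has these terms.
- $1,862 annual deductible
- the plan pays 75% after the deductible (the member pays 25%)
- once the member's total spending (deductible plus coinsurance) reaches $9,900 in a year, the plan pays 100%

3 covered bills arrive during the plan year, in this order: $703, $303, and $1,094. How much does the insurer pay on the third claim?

$178.50

Bill 1, $703: all of it applies to the deductible. Cost to member: $703. OOP to date $703. Insurer: $703 − $703 = $0.
Bill 2, $303: all of it applies to the deductible. Member owes $303 (running OOP $1,006). Insurer: $303 − $303 = $0.
Bill 3, $1,094: $856 to deductible, leaving $238; coinsurance $238 × 25% = $59.50. Member pays $915.50; OOP now $1,921.50. Insurer: $1,094 − $915.50 = $178.50.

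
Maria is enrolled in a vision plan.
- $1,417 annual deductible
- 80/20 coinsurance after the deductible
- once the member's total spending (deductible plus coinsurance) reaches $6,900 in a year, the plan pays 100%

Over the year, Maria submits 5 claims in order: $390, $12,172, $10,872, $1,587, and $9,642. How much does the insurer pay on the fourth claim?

$1,269.60

Claim 1 ($390): all of it applies to the deductible. Member pays $390; OOP now $390. Plan pays $390 − $390 = $0.
Claim 2 ($12,172): deductible takes $1,027, $11,145 remains; member's 20% is $2,229. Member owes $3,256 (running OOP $3,646). Insurer: $12,172 − $3,256 = $8,916.
Claim 3 ($10,872): 20% coinsurance on $10,872 = $2,174.40. Member owes $2,174.40 (running OOP $5,820.40). Insurer: $10,872 − $2,174.40 = $8,697.60.
Claim 4 ($1,587): 20% coinsurance on $1,587 = $317.40. Member pays $317.40; OOP now $6,137.80. Insurer: $1,587 − $317.40 = $1,269.60.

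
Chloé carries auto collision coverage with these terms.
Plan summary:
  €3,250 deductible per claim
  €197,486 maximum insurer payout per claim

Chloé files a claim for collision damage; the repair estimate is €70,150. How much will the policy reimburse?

Less the €3,250 deductible: €70,150 − €3,250 = €66,900.
€66,900 ≤ €197,486, so the limit doesn't bind; insurer pays €66,900.

€66,900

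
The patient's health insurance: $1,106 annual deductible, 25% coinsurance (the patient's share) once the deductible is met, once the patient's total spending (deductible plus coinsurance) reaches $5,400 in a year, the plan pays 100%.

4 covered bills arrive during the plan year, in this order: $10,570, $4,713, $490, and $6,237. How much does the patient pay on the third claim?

Claim 1 ($10,570): $1,106 to deductible, leaving $9,464; patient's 25% is $2,366. Patient owes $3,472 (running OOP $3,472).
Claim 2 ($4,713): deductible already satisfied, so patient's share is 25% × $4,713 = $1,178.25. Cost to patient: $1,178.25. OOP to date $4,650.25.
Claim 3 ($490): deductible already satisfied, so patient's share is 25% × $490 = $122.50. Patient pays $122.50; OOP now $4,772.75.

$122.50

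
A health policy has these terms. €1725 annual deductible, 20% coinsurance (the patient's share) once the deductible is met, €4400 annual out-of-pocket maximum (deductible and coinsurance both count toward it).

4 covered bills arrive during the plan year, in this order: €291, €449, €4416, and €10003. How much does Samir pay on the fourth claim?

€1988.80

Claim 1 (€291): fully absorbed by the deductible. Patient pays €291; OOP now €291.
Claim 2 (€449): entire amount goes to the deductible. Patient owes €449 (running OOP €740).
Claim 3 (€4416): deductible takes €985, €3431 remains; patient's 20% is €686.20. Patient owes €1671.20 (running OOP €2411.20).
Claim 4 (€10003): deductible already satisfied, so patient's share is 20% × €10003 = €2000.60. OOP would hit €4411.80 > €4400, so the cap limits the patient to €4400 − €2411.20 = €1988.80.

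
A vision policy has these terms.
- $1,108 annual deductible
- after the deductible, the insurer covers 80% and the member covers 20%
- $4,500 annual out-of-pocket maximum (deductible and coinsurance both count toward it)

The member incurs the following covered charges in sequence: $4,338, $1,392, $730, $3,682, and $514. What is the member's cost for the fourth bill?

$736.40

Claim 1 ($4,338): $1,108 to deductible, leaving $3,230; 20% of $3,230 = $646. Cost to member: $1,754. OOP to date $1,754.
Claim 2 ($1,392): 20% coinsurance on $1,392 = $278.40. Cost to member: $278.40. OOP to date $2,032.40.
Claim 3 ($730): deductible met; 20% of $730 = $146. Cost to member: $146. OOP to date $2,178.40.
Claim 4 ($3,682): 20% coinsurance on $3,682 = $736.40. Member owes $736.40 (running OOP $2,914.80).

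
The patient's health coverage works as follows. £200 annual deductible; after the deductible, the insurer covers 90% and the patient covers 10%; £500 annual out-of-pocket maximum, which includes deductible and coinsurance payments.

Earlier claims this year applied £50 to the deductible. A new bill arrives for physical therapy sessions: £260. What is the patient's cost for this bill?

£161

£50 of the £200 deductible is already met, leaving £150.
That leaves £260 − £150 = £110 for coinsurance.
Patient's 10% share of £110 is £11.
So the patient owes £150 + £11 = £161 before any cap.
Year-to-date out-of-pocket becomes £50 + £161 = £211, still under the £500 maximum, so no cap applies.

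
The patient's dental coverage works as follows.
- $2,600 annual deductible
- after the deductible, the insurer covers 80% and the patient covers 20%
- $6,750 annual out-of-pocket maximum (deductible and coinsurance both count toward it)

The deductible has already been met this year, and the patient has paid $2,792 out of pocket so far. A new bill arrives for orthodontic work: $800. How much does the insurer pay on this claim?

$640

With the deductible met, the entire $800 is subject to coinsurance.
Coinsurance: $800 × 20% = $160.
Cumulative spending $2,792 + $160 = $2,952 stays under the $6,750 maximum.
Insurer pays the balance: $800 − $160 = $640.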